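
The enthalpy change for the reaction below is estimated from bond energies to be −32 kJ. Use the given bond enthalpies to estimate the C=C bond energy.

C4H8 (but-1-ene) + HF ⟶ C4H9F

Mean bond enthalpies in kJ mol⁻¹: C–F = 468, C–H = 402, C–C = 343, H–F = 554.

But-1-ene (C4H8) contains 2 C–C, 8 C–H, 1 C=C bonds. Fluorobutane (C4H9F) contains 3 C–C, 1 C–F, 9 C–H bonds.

D(C=C) ≈ 627 kJ/mol

Let D be the C=C bond energy.
Σ(broken) = 2×343 + 8×402 + 1×D + 1×554 = 4456 + D
Σ(formed) = 3×343 + 1×468 + 9×402 = 5115
ΔH = Σ(broken) − Σ(formed) = (4456 + D) − (5115) = −659 + D
Setting this equal to −32 kJ gives D = 627 kJ/mol.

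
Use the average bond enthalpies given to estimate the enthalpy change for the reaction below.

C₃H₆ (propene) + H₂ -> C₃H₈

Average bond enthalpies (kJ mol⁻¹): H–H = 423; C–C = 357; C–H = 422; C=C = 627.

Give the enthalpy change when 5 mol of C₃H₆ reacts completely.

Bonds broken (reactants):
  C–C: 1 × 357 = 357
  C–H: 6 × 422 = 2532
  C=C: 1 × 627 = 627
  H–H: 1 × 423 = 423
  Σ(broken) = 3939 kJ
Bonds formed (products):
  C–C: 2 × 357 = 714
  C–H: 8 × 422 = 3376
  Σ(formed) = 4090 kJ
ΔH = Σ(broken) − Σ(formed) = 3939 − 4090 = −151 kJ
For 5× the reaction as written: 5 × (−151) = −755 kJ

ΔH = −755 kJ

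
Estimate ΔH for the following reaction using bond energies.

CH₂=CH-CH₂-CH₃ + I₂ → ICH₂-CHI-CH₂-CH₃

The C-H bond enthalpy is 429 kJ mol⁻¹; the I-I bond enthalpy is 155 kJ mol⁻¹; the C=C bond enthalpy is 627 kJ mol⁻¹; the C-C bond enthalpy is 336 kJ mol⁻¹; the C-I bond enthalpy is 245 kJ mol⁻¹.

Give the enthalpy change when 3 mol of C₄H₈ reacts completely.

ΔH = −132 kJ

Bonds broken (reactants):
  C-C: 2 × 336 = 672
  C-H: 8 × 429 = 3432
  C=C: 1 × 627 = 627
  I-I: 1 × 155 = 155
  Σ(broken) = 4886 kJ
Bonds formed (products):
  C-C: 3 × 336 = 1008
  C-H: 8 × 429 = 3432
  C-I: 2 × 245 = 490
  Σ(formed) = 4930 kJ
ΔH = Σ(broken) − Σ(formed) = 4886 − 4930 = −44 kJ
For 3× the reaction as written: 3 × (−44) = −132 kJ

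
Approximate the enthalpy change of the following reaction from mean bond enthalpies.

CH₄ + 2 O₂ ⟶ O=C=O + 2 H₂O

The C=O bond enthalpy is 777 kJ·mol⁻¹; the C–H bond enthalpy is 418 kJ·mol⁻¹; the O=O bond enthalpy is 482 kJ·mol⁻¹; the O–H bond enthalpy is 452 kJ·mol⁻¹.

ΔH ≈ −726 kJ

Bonds broken (reactants):
  C–H: 4 × 418 = 1672
  O=O: 2 × 482 = 964
  Σ(broken) = 2636 kJ
Bonds formed (products):
  C=O: 2 × 777 = 1554
  O–H: 4 × 452 = 1808
  Σ(formed) = 3362 kJ
ΔH = Σ(broken) − Σ(formed) = 2636 − 3362 = −726 kJ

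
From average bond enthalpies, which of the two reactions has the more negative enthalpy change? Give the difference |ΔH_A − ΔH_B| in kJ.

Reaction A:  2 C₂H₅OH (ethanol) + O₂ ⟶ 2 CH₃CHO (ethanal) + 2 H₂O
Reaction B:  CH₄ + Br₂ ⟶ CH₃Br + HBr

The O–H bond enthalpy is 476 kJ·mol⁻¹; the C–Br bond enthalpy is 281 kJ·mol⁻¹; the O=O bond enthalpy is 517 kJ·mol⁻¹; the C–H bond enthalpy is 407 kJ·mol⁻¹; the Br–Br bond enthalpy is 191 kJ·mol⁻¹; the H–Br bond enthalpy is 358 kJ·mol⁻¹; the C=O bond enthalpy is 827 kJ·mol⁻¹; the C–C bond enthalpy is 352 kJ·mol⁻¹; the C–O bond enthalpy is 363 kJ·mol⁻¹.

Reaction A, by 508 kJ

Reaction A:
  Bonds broken (reactants):
    C–C: 2 × 352 = 704
    C–H: 10 × 407 = 4070
    C–O: 2 × 363 = 726
    O–H: 2 × 476 = 952
    O=O: 1 × 517 = 517
    Σ(broken) = 6969 kJ
  Bonds formed (products):
    C–C: 2 × 352 = 704
    C–H: 8 × 407 = 3256
    C=O: 2 × 827 = 1654
    O–H: 4 × 476 = 1904
    Σ(formed) = 7518 kJ
  ΔH_A = 6969 − 7518 = −549 kJ
Reaction B:
  Bonds broken (reactants):
    Br–Br: 1 × 191 = 191
    C–H: 4 × 407 = 1628
    Σ(broken) = 1819 kJ
  Bonds formed (products):
    C–Br: 1 × 281 = 281
    C–H: 3 × 407 = 1221
    H–Br: 1 × 358 = 358
    Σ(formed) = 1860 kJ
  ΔH_B = 1819 − 1860 = −41 kJ
ΔH_A − ΔH_B = −508 kJ, so reaction A has the more negative ΔH; |ΔH_A − ΔH_B| = 508 kJ.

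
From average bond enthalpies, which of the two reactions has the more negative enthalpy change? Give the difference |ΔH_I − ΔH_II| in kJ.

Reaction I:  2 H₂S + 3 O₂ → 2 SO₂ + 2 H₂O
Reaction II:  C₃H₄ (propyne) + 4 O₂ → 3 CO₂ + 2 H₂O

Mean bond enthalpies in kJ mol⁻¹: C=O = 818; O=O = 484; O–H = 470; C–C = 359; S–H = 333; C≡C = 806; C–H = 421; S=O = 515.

Reaction I:
  Bonds broken (reactants):
    O=O: 3 × 484 = 1452
    S–H: 4 × 333 = 1332
    Σ(broken) = 2784 kJ
  Bonds formed (products):
    O–H: 4 × 470 = 1880
    S=O: 4 × 515 = 2060
    Σ(formed) = 3940 kJ
  ΔH_I = 2784 − 3940 = −1156 kJ
Reaction II:
  Bonds broken (reactants):
    C≡C: 1 × 806 = 806
    C–C: 1 × 359 = 359
    C–H: 4 × 421 = 1684
    O=O: 4 × 484 = 1936
    Σ(broken) = 4785 kJ
  Bonds formed (products):
    C=O: 6 × 818 = 4908
    O–H: 4 × 470 = 1880
    Σ(formed) = 6788 kJ
  ΔH_II = 4785 − 6788 = −2003 kJ
ΔH_I − ΔH_II = +847 kJ, so reaction II has the more negative ΔH; |ΔH_I − ΔH_II| = 847 kJ.

Reaction II, by 847 kJ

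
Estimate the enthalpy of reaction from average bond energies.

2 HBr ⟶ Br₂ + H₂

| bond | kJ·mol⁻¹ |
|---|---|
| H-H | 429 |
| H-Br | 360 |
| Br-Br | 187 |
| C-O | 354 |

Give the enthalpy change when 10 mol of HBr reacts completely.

ΔH = +520 kJ

Bonds broken (reactants):
  H-Br: 2 × 360 = 720
  Σ(broken) = 720 kJ
Bonds formed (products):
  Br-Br: 1 × 187 = 187
  H-H: 1 × 429 = 429
  Σ(formed) = 616 kJ
ΔH = Σ(broken) − Σ(formed) = 720 − 616 = +104 kJ
For 5× the reaction as written: 5 × (+104) = +520 kJ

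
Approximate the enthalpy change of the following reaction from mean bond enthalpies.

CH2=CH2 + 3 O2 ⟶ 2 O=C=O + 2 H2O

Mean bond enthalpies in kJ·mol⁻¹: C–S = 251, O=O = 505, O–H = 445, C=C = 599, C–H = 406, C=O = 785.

ΔH ≈ −1182 kJ

Bonds broken (reactants):
  C–H: 4 × 406 = 1624
  C=C: 1 × 599 = 599
  O=O: 3 × 505 = 1515
  Σ(broken) = 3738 kJ
Bonds formed (products):
  C=O: 4 × 785 = 3140
  O–H: 4 × 445 = 1780
  Σ(formed) = 4920 kJ
ΔH = Σ(broken) − Σ(formed) = 3738 − 4920 = −1182 kJ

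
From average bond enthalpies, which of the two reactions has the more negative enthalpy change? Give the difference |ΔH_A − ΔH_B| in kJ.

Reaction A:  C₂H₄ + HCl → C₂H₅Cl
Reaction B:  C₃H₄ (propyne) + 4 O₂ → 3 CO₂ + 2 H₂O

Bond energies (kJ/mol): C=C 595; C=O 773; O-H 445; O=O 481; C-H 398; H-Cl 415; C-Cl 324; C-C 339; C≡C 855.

Reaction B, by 1657 kJ

Reaction A:
  Bonds broken (reactants):
    C-H: 4 × 398 = 1592
    C=C: 1 × 595 = 595
    H-Cl: 1 × 415 = 415
    Σ(broken) = 2602 kJ
  Bonds formed (products):
    C-C: 1 × 339 = 339
    C-Cl: 1 × 324 = 324
    C-H: 5 × 398 = 1990
    Σ(formed) = 2653 kJ
  ΔH_A = 2602 − 2653 = −51 kJ
Reaction B:
  Bonds broken (reactants):
    C≡C: 1 × 855 = 855
    C-C: 1 × 339 = 339
    C-H: 4 × 398 = 1592
    O=O: 4 × 481 = 1924
    Σ(broken) = 4710 kJ
  Bonds formed (products):
    C=O: 6 × 773 = 4638
    O-H: 4 × 445 = 1780
    Σ(formed) = 6418 kJ
  ΔH_B = 4710 − 6418 = −1708 kJ
ΔH_A − ΔH_B = +1657 kJ, so reaction B has the more negative ΔH; |ΔH_A − ΔH_B| = 1657 kJ.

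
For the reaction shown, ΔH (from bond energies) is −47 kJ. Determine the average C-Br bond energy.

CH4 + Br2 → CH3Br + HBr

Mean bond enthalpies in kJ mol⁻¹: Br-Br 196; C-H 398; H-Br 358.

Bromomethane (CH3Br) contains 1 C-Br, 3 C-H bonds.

D(C-Br) ≈ 283 kJ/mol

Let D be the C-Br bond energy.
Σ(broken) = 1×196 + 4×398 = 1788
Σ(formed) = 1×D + 3×398 + 1×358 = 1552 + D
ΔH = Σ(broken) − Σ(formed) = (1788) − (1552 + D) = +236 − D
Setting this equal to −47 kJ gives D = 283 kJ/mol.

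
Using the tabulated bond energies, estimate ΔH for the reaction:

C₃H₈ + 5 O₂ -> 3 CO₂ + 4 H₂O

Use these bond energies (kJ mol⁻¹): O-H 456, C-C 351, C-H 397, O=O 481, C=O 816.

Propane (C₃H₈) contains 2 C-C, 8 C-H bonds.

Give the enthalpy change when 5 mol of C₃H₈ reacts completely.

ΔH = −11305 kJ

Bonds broken (reactants):
  C-C: 2 × 351 = 702
  C-H: 8 × 397 = 3176
  O=O: 5 × 481 = 2405
  Σ(broken) = 6283 kJ
Bonds formed (products):
  C=O: 6 × 816 = 4896
  O-H: 8 × 456 = 3648
  Σ(formed) = 8544 kJ
ΔH = Σ(broken) − Σ(formed) = 6283 − 8544 = −2261 kJ
For 5× the reaction as written: 5 × (−2261) = −11305 kJ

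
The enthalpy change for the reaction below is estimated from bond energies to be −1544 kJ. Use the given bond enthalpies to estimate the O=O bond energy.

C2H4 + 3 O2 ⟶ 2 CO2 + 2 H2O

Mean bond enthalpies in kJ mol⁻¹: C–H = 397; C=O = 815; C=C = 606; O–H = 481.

D(O=O) ≈ 482 kJ/mol

Let D be the O=O bond energy.
Σ(broken) = 4×397 + 1×606 + 3×D = 2194 + 3D
Σ(formed) = 4×815 + 4×481 = 5184
ΔH = Σ(broken) − Σ(formed) = (2194 + 3D) − (5184) = −2990 + 3D
Setting this equal to −1544 kJ gives 3D = 1446, so D = 482 kJ/mol.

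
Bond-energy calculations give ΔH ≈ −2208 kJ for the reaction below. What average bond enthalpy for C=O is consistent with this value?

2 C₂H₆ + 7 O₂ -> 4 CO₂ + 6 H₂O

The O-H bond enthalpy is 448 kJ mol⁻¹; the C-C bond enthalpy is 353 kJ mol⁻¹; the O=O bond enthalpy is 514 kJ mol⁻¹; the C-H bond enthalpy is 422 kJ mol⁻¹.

D(C=O) ≈ 775 kJ/mol

Let D be the C=O bond energy.
Σ(broken) = 2×353 + 12×422 + 7×514 = 9368
Σ(formed) = 8×D + 12×448 = 5376 + 8D
ΔH = Σ(broken) − Σ(formed) = (9368) − (5376 + 8D) = +3992 − 8D
Setting this equal to −2208 kJ gives 8D = 6200, so D = 775 kJ/mol.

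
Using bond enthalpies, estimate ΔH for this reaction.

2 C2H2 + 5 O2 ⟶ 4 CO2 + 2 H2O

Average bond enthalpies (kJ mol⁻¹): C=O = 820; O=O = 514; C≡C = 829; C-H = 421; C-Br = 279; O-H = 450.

ΔH ≈ −2448 kJ

Bonds broken (reactants):
  C≡C: 2 × 829 = 1658
  C-H: 4 × 421 = 1684
  O=O: 5 × 514 = 2570
  Σ(broken) = 5912 kJ
Bonds formed (products):
  C=O: 8 × 820 = 6560
  O-H: 4 × 450 = 1800
  Σ(formed) = 8360 kJ
ΔH = Σ(broken) − Σ(formed) = 5912 − 8360 = −2448 kJ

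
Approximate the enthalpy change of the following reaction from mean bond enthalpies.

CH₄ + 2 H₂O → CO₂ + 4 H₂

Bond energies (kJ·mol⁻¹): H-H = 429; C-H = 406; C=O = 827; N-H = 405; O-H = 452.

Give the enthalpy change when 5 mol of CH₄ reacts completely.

Bonds broken (reactants):
  C-H: 4 × 406 = 1624
  O-H: 4 × 452 = 1808
  Σ(broken) = 3432 kJ
Bonds formed (products):
  C=O: 2 × 827 = 1654
  H-H: 4 × 429 = 1716
  Σ(formed) = 3370 kJ
ΔH = Σ(broken) − Σ(formed) = 3432 − 3370 = +62 kJ
For 5× the reaction as written: 5 × (+62) = +310 kJ

ΔH = +310 kJ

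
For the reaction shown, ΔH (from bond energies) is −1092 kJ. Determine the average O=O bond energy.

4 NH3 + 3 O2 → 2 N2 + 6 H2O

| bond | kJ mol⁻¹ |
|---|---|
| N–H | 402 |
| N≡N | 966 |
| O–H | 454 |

D(O=O) ≈ 488 kJ/mol

Let D be the O=O bond energy.
Σ(broken) = 12×402 + 3×D = 4824 + 3D
Σ(formed) = 2×966 + 12×454 = 7380
ΔH = Σ(broken) − Σ(formed) = (4824 + 3D) − (7380) = −2556 + 3D
Setting this equal to −1092 kJ gives 3D = 1464, so D = 488 kJ/mol.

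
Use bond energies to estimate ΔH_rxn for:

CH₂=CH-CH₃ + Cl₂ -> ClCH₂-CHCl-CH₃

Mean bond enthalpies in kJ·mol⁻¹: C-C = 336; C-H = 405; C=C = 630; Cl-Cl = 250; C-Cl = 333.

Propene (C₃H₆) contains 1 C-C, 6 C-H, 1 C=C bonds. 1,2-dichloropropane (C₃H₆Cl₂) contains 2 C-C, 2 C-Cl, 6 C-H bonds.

Bonds broken (reactants):
  C-C: 1 × 336 = 336
  C-H: 6 × 405 = 2430
  C=C: 1 × 630 = 630
  Cl-Cl: 1 × 250 = 250
  Σ(broken) = 3646 kJ
Bonds formed (products):
  C-C: 2 × 336 = 672
  C-Cl: 2 × 333 = 666
  C-H: 6 × 405 = 2430
  Σ(formed) = 3768 kJ
ΔH = Σ(broken) − Σ(formed) = 3646 − 3768 = −122 kJ

ΔH ≈ −122 kJ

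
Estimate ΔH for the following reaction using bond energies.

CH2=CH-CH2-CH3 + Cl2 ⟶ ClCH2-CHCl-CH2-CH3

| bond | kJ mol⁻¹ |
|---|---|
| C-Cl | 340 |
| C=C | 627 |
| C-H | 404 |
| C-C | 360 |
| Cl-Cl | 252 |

ΔH ≈ −161 kJ

Bonds broken (reactants):
  C-C: 2 × 360 = 720
  C-H: 8 × 404 = 3232
  C=C: 1 × 627 = 627
  Cl-Cl: 1 × 252 = 252
  Σ(broken) = 4831 kJ
Bonds formed (products):
  C-C: 3 × 360 = 1080
  C-Cl: 2 × 340 = 680
  C-H: 8 × 404 = 3232
  Σ(formed) = 4992 kJ
ΔH = Σ(broken) − Σ(formed) = 4831 − 4992 = −161 kJ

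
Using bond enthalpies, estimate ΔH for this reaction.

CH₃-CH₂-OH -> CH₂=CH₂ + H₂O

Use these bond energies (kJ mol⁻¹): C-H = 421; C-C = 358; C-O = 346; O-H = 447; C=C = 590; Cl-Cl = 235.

ΔH ≈ +88 kJ

Bonds broken (reactants):
  C-C: 1 × 358 = 358
  C-H: 5 × 421 = 2105
  C-O: 1 × 346 = 346
  O-H: 1 × 447 = 447
  Σ(broken) = 3256 kJ
Bonds formed (products):
  C-H: 4 × 421 = 1684
  C=C: 1 × 590 = 590
  O-H: 2 × 447 = 894
  Σ(formed) = 3168 kJ
ΔH = Σ(broken) − Σ(formed) = 3256 − 3168 = +88 kJ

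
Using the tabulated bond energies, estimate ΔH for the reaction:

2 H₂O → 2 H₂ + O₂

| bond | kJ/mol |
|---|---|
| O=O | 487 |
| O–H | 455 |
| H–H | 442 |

Bonds broken (reactants):
  O–H: 4 × 455 = 1820
  Σ(broken) = 1820 kJ
Bonds formed (products):
  H–H: 2 × 442 = 884
  O=O: 1 × 487 = 487
  Σ(formed) = 1371 kJ
ΔH = Σ(broken) − Σ(formed) = 1820 − 1371 = +449 kJ

ΔH ≈ +449 kJ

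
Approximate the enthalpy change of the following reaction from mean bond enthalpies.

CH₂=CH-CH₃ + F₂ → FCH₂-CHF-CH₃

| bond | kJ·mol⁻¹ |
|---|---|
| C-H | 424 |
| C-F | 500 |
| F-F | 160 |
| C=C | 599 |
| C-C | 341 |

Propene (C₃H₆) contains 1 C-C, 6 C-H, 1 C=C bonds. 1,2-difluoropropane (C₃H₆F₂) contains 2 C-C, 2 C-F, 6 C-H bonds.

ΔH ≈ −582 kJ

Bonds broken (reactants):
  C-C: 1 × 341 = 341
  C-H: 6 × 424 = 2544
  C=C: 1 × 599 = 599
  F-F: 1 × 160 = 160
  Σ(broken) = 3644 kJ
Bonds formed (products):
  C-C: 2 × 341 = 682
  C-F: 2 × 500 = 1000
  C-H: 6 × 424 = 2544
  Σ(formed) = 4226 kJ
ΔH = Σ(broken) − Σ(formed) = 3644 − 4226 = −582 kJ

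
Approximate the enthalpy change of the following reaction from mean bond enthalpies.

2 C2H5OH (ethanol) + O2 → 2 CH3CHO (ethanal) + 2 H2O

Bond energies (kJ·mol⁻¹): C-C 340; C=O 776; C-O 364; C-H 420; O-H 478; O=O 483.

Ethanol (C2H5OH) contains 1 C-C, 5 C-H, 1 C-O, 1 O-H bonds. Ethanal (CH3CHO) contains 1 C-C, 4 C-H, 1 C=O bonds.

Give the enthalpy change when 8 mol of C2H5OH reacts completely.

ΔH = −1828 kJ

Bonds broken (reactants):
  C-C: 2 × 340 = 680
  C-H: 10 × 420 = 4200
  C-O: 2 × 364 = 728
  O-H: 2 × 478 = 956
  O=O: 1 × 483 = 483
  Σ(broken) = 7047 kJ
Bonds formed (products):
  C-C: 2 × 340 = 680
  C-H: 8 × 420 = 3360
  C=O: 2 × 776 = 1552
  O-H: 4 × 478 = 1912
  Σ(formed) = 7504 kJ
ΔH = Σ(broken) − Σ(formed) = 7047 − 7504 = −457 kJ
For 4× the reaction as written: 4 × (−457) = −1828 kJ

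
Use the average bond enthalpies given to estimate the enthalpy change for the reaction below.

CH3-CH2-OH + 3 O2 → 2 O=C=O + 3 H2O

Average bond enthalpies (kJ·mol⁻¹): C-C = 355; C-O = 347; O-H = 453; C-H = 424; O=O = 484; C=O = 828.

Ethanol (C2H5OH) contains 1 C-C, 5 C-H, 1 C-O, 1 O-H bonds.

Bonds broken (reactants):
  C-C: 1 × 355 = 355
  C-H: 5 × 424 = 2120
  C-O: 1 × 347 = 347
  O-H: 1 × 453 = 453
  O=O: 3 × 484 = 1452
  Σ(broken) = 4727 kJ
Bonds formed (products):
  C=O: 4 × 828 = 3312
  O-H: 6 × 453 = 2718
  Σ(formed) = 6030 kJ
ΔH = Σ(broken) − Σ(formed) = 4727 − 6030 = −1303 kJ

ΔH ≈ −1303 kJ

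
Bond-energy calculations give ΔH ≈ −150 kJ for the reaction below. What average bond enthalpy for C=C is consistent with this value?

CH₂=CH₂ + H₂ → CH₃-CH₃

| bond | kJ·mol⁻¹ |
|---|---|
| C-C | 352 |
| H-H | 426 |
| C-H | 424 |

Let D be the C=C bond energy.
Σ(broken) = 4×424 + 1×D + 1×426 = 2122 + D
Σ(formed) = 1×352 + 6×424 = 2896
ΔH = Σ(broken) − Σ(formed) = (2122 + D) − (2896) = −774 + D
Setting this equal to −150 kJ gives D = 624 kJ/mol.

D(C=C) ≈ 624 kJ/mol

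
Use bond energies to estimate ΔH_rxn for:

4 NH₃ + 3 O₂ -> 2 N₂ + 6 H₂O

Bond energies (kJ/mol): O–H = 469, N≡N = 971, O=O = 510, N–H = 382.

Bonds broken (reactants):
  N–H: 12 × 382 = 4584
  O=O: 3 × 510 = 1530
  Σ(broken) = 6114 kJ
Bonds formed (products):
  N≡N: 2 × 971 = 1942
  O–H: 12 × 469 = 5628
  Σ(formed) = 7570 kJ
ΔH = Σ(broken) − Σ(formed) = 6114 − 7570 = −1456 kJ

ΔH ≈ −1456 kJ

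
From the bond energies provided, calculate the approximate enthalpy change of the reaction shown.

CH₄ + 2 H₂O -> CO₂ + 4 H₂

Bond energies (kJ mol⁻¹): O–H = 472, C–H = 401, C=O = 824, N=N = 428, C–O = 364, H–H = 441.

Bonds broken (reactants):
  C–H: 4 × 401 = 1604
  O–H: 4 × 472 = 1888
  Σ(broken) = 3492 kJ
Bonds formed (products):
  C=O: 2 × 824 = 1648
  H–H: 4 × 441 = 1764
  Σ(formed) = 3412 kJ
ΔH = Σ(broken) − Σ(formed) = 3492 − 3412 = +80 kJ

ΔH ≈ +80 kJ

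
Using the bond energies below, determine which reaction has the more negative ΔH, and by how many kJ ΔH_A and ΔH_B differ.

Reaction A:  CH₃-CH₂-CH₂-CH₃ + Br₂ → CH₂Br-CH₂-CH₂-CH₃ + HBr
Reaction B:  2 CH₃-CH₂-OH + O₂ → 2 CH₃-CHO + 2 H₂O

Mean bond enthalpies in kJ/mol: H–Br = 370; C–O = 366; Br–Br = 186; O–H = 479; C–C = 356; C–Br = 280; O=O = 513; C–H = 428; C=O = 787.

Reaction B, by 395 kJ

Reaction A:
  Bonds broken (reactants):
    Br–Br: 1 × 186 = 186
    C–C: 3 × 356 = 1068
    C–H: 10 × 428 = 4280
    Σ(broken) = 5534 kJ
  Bonds formed (products):
    C–Br: 1 × 280 = 280
    C–C: 3 × 356 = 1068
    C–H: 9 × 428 = 3852
    H–Br: 1 × 370 = 370
    Σ(formed) = 5570 kJ
  ΔH_A = 5534 − 5570 = −36 kJ
Reaction B:
  Bonds broken (reactants):
    C–C: 2 × 356 = 712
    C–H: 10 × 428 = 4280
    C–O: 2 × 366 = 732
    O–H: 2 × 479 = 958
    O=O: 1 × 513 = 513
    Σ(broken) = 7195 kJ
  Bonds formed (products):
    C–C: 2 × 356 = 712
    C–H: 8 × 428 = 3424
    C=O: 2 × 787 = 1574
    O–H: 4 × 479 = 1916
    Σ(formed) = 7626 kJ
  ΔH_B = 7195 − 7626 = −431 kJ
ΔH_A − ΔH_B = +395 kJ, so reaction B has the more negative ΔH; |ΔH_A − ΔH_B| = 395 kJ.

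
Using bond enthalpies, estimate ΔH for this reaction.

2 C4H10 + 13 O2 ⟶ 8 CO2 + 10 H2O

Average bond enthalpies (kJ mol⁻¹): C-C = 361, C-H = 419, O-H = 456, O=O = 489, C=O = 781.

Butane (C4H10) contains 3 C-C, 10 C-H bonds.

ΔH ≈ −4713 kJ

Bonds broken (reactants):
  C-C: 6 × 361 = 2166
  C-H: 20 × 419 = 8380
  O=O: 13 × 489 = 6357
  Σ(broken) = 16903 kJ
Bonds formed (products):
  C=O: 16 × 781 = 12496
  O-H: 20 × 456 = 9120
  Σ(formed) = 21616 kJ
ΔH = Σ(broken) − Σ(formed) = 16903 − 21616 = −4713 kJ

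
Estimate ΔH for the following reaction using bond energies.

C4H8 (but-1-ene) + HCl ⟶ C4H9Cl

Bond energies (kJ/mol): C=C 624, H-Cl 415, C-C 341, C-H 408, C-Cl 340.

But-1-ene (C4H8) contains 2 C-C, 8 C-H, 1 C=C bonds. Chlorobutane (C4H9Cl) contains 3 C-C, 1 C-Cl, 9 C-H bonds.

ΔH ≈ −50 kJ

Bonds broken (reactants):
  C-C: 2 × 341 = 682
  C-H: 8 × 408 = 3264
  C=C: 1 × 624 = 624
  H-Cl: 1 × 415 = 415
  Σ(broken) = 4985 kJ
Bonds formed (products):
  C-C: 3 × 341 = 1023
  C-Cl: 1 × 340 = 340
  C-H: 9 × 408 = 3672
  Σ(formed) = 5035 kJ
ΔH = Σ(broken) − Σ(formed) = 4985 − 5035 = −50 kJ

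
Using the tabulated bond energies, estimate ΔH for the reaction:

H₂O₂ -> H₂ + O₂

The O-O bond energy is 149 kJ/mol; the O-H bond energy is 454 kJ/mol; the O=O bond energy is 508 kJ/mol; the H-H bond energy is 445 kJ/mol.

ΔH ≈ +104 kJ

Bonds broken (reactants):
  O-H: 2 × 454 = 908
  O-O: 1 × 149 = 149
  Σ(broken) = 1057 kJ
Bonds formed (products):
  H-H: 1 × 445 = 445
  O=O: 1 × 508 = 508
  Σ(formed) = 953 kJ
ΔH = Σ(broken) − Σ(formed) = 1057 − 953 = +104 kJ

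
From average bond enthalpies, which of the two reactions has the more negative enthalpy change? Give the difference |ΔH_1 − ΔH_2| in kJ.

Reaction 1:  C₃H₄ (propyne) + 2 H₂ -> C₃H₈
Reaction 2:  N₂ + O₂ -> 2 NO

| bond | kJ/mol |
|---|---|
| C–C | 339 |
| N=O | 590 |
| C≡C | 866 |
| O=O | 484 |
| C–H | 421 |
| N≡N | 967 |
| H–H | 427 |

Reaction 1, by 574 kJ

Reaction 1:
  Bonds broken (reactants):
    C≡C: 1 × 866 = 866
    C–C: 1 × 339 = 339
    C–H: 4 × 421 = 1684
    H–H: 2 × 427 = 854
    Σ(broken) = 3743 kJ
  Bonds formed (products):
    C–C: 2 × 339 = 678
    C–H: 8 × 421 = 3368
    Σ(formed) = 4046 kJ
  ΔH_1 = 3743 − 4046 = −303 kJ
Reaction 2:
  Bonds broken (reactants):
    N≡N: 1 × 967 = 967
    O=O: 1 × 484 = 484
    Σ(broken) = 1451 kJ
  Bonds formed (products):
    N=O: 2 × 590 = 1180
    Σ(formed) = 1180 kJ
  ΔH_2 = 1451 − 1180 = +271 kJ
ΔH_1 − ΔH_2 = −574 kJ, so reaction 1 has the more negative ΔH; |ΔH_1 − ΔH_2| = 574 kJ.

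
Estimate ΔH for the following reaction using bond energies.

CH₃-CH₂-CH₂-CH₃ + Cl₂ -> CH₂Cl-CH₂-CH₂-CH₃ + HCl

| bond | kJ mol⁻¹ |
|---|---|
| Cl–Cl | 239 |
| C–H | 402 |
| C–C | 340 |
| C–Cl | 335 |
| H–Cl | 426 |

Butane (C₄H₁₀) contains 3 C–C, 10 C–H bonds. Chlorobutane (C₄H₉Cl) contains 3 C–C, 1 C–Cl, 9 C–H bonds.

ΔH ≈ −120 kJ

Bonds broken (reactants):
  C–C: 3 × 340 = 1020
  C–H: 10 × 402 = 4020
  Cl–Cl: 1 × 239 = 239
  Σ(broken) = 5279 kJ
Bonds formed (products):
  C–C: 3 × 340 = 1020
  C–Cl: 1 × 335 = 335
  C–H: 9 × 402 = 3618
  H–Cl: 1 × 426 = 426
  Σ(formed) = 5399 kJ
ΔH = Σ(broken) − Σ(formed) = 5279 − 5399 = −120 kJ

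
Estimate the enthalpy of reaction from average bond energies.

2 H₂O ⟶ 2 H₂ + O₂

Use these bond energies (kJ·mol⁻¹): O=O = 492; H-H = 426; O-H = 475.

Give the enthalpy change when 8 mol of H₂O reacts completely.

Bonds broken (reactants):
  O-H: 4 × 475 = 1900
  Σ(broken) = 1900 kJ
Bonds formed (products):
  H-H: 2 × 426 = 852
  O=O: 1 × 492 = 492
  Σ(formed) = 1344 kJ
ΔH = Σ(broken) − Σ(formed) = 1900 − 1344 = +556 kJ
For 4× the reaction as written: 4 × (+556) = +2224 kJ

ΔH = +2224 kJ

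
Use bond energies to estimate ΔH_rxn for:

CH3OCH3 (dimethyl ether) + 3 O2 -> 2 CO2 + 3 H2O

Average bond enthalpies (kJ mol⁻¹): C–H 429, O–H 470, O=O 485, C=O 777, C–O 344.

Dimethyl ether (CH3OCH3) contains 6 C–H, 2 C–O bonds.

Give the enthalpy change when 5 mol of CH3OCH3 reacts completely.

Bonds broken (reactants):
  C–H: 6 × 429 = 2574
  C–O: 2 × 344 = 688
  O=O: 3 × 485 = 1455
  Σ(broken) = 4717 kJ
Bonds formed (products):
  C=O: 4 × 777 = 3108
  O–H: 6 × 470 = 2820
  Σ(formed) = 5928 kJ
ΔH = Σ(broken) − Σ(formed) = 4717 − 5928 = −1211 kJ
For 5× the reaction as written: 5 × (−1211) = −6055 kJ

ΔH = −6055 kJ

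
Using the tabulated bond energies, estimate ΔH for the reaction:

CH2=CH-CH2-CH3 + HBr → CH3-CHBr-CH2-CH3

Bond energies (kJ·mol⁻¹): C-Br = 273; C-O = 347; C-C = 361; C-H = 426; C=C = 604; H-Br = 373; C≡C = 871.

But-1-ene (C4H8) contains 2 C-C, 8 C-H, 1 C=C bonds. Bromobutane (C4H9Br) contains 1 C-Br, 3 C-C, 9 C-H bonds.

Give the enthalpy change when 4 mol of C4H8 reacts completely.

Bonds broken (reactants):
  C-C: 2 × 361 = 722
  C-H: 8 × 426 = 3408
  C=C: 1 × 604 = 604
  H-Br: 1 × 373 = 373
  Σ(broken) = 5107 kJ
Bonds formed (products):
  C-Br: 1 × 273 = 273
  C-C: 3 × 361 = 1083
  C-H: 9 × 426 = 3834
  Σ(formed) = 5190 kJ
ΔH = Σ(broken) − Σ(formed) = 5107 − 5190 = −83 kJ
For 4× the reaction as written: 4 × (−83) = −332 kJ

ΔH = −332 kJ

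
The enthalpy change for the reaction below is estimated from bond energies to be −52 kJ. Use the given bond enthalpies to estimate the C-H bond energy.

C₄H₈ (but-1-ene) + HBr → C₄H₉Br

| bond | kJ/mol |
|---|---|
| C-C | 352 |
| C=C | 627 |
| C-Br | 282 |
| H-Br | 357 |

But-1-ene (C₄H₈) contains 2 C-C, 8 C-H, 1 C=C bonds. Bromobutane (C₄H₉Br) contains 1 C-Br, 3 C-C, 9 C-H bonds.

D(C-H) ≈ 402 kJ/mol

Let D be the C-H bond energy.
Σ(broken) = 2×352 + 8×D + 1×627 + 1×357 = 1688 + 8D
Σ(formed) = 1×282 + 3×352 + 9×D = 1338 + 9D
ΔH = Σ(broken) − Σ(formed) = (1688 + 8D) − (1338 + 9D) = +350 − D
Setting this equal to −52 kJ gives D = 402 kJ/mol.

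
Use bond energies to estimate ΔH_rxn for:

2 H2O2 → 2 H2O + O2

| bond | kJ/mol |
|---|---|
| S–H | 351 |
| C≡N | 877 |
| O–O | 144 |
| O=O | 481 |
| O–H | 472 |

ΔH ≈ −193 kJ

Bonds broken (reactants):
  O–H: 4 × 472 = 1888
  O–O: 2 × 144 = 288
  Σ(broken) = 2176 kJ
Bonds formed (products):
  O–H: 4 × 472 = 1888
  O=O: 1 × 481 = 481
  Σ(formed) = 2369 kJ
ΔH = Σ(broken) − Σ(formed) = 2176 − 2369 = −193 kJ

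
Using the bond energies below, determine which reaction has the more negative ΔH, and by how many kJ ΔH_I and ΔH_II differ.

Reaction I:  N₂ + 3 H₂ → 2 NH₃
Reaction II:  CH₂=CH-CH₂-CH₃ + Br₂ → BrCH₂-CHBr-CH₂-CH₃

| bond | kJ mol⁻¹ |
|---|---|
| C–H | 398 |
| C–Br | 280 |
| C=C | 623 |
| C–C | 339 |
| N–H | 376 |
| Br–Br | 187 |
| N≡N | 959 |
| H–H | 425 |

Reaction I:
  Bonds broken (reactants):
    H–H: 3 × 425 = 1275
    N≡N: 1 × 959 = 959
    Σ(broken) = 2234 kJ
  Bonds formed (products):
    N–H: 6 × 376 = 2256
    Σ(formed) = 2256 kJ
  ΔH_I = 2234 − 2256 = −22 kJ
Reaction II:
  Bonds broken (reactants):
    Br–Br: 1 × 187 = 187
    C–C: 2 × 339 = 678
    C–H: 8 × 398 = 3184
    C=C: 1 × 623 = 623
    Σ(broken) = 4672 kJ
  Bonds formed (products):
    C–Br: 2 × 280 = 560
    C–C: 3 × 339 = 1017
    C–H: 8 × 398 = 3184
    Σ(formed) = 4761 kJ
  ΔH_II = 4672 − 4761 = −89 kJ
ΔH_I − ΔH_II = +67 kJ, so reaction II has the more negative ΔH; |ΔH_I − ΔH_II| = 67 kJ.

Reaction II, by 67 kJ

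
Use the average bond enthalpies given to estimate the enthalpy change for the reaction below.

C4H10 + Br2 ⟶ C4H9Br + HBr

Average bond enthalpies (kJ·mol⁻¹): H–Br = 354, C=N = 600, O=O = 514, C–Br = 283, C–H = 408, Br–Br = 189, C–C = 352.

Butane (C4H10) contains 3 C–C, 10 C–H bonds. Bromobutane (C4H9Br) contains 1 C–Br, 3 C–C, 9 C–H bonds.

Bonds broken (reactants):
  Br–Br: 1 × 189 = 189
  C–C: 3 × 352 = 1056
  C–H: 10 × 408 = 4080
  Σ(broken) = 5325 kJ
Bonds formed (products):
  C–Br: 1 × 283 = 283
  C–C: 3 × 352 = 1056
  C–H: 9 × 408 = 3672
  H–Br: 1 × 354 = 354
  Σ(formed) = 5365 kJ
ΔH = Σ(broken) − Σ(formed) = 5325 − 5365 = −40 kJ

ΔH ≈ −40 kJ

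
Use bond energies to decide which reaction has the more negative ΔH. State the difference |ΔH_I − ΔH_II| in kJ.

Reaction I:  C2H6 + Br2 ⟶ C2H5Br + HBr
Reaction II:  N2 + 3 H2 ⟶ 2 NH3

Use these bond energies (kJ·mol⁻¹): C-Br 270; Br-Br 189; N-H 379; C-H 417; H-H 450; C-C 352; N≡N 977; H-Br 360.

Reaction I:
  Bonds broken (reactants):
    Br-Br: 1 × 189 = 189
    C-C: 1 × 352 = 352
    C-H: 6 × 417 = 2502
    Σ(broken) = 3043 kJ
  Bonds formed (products):
    C-Br: 1 × 270 = 270
    C-C: 1 × 352 = 352
    C-H: 5 × 417 = 2085
    H-Br: 1 × 360 = 360
    Σ(formed) = 3067 kJ
  ΔH_I = 3043 − 3067 = −24 kJ
Reaction II:
  Bonds broken (reactants):
    H-H: 3 × 450 = 1350
    N≡N: 1 × 977 = 977
    Σ(broken) = 2327 kJ
  Bonds formed (products):
    N-H: 6 × 379 = 2274
    Σ(formed) = 2274 kJ
  ΔH_II = 2327 − 2274 = +53 kJ
ΔH_I − ΔH_II = −77 kJ, so reaction I has the more negative ΔH; |ΔH_I − ΔH_II| = 77 kJ.

Reaction I, by 77 kJ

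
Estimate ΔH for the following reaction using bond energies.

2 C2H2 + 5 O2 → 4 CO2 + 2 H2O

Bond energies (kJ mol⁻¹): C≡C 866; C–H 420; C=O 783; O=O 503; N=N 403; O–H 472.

ΔH ≈ −2225 kJ

Bonds broken (reactants):
  C≡C: 2 × 866 = 1732
  C–H: 4 × 420 = 1680
  O=O: 5 × 503 = 2515
  Σ(broken) = 5927 kJ
Bonds formed (products):
  C=O: 8 × 783 = 6264
  O–H: 4 × 472 = 1888
  Σ(formed) = 8152 kJ
ΔH = Σ(broken) − Σ(formed) = 5927 − 8152 = −2225 kJ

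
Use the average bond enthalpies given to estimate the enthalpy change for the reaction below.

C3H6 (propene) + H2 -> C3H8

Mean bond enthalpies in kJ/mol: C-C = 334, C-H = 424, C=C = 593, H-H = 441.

ΔH ≈ −148 kJ

Bonds broken (reactants):
  C-C: 1 × 334 = 334
  C-H: 6 × 424 = 2544
  C=C: 1 × 593 = 593
  H-H: 1 × 441 = 441
  Σ(broken) = 3912 kJ
Bonds formed (products):
  C-C: 2 × 334 = 668
  C-H: 8 × 424 = 3392
  Σ(formed) = 4060 kJ
ΔH = Σ(broken) − Σ(formed) = 3912 − 4060 = −148 kJ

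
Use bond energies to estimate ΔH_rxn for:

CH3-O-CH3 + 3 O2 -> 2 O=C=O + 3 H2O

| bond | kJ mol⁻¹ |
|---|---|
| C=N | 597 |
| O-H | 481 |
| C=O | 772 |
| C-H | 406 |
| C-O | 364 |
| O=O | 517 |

Bonds broken (reactants):
  C-H: 6 × 406 = 2436
  C-O: 2 × 364 = 728
  O=O: 3 × 517 = 1551
  Σ(broken) = 4715 kJ
Bonds formed (products):
  C=O: 4 × 772 = 3088
  O-H: 6 × 481 = 2886
  Σ(formed) = 5974 kJ
ΔH = Σ(broken) − Σ(formed) = 4715 − 5974 = −1259 kJ

ΔH ≈ −1259 kJ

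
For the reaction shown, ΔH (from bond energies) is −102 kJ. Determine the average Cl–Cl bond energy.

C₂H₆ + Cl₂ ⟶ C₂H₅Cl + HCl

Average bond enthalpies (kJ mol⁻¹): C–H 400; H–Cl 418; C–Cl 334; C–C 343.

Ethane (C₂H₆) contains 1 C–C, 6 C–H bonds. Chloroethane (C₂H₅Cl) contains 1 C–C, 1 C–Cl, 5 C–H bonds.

Let D be the Cl–Cl bond energy.
Σ(broken) = 1×343 + 6×400 + 1×D = 2743 + D
Σ(formed) = 1×343 + 1×334 + 5×400 + 1×418 = 3095
ΔH = Σ(broken) − Σ(formed) = (2743 + D) − (3095) = −352 + D
Setting this equal to −102 kJ gives D = 250 kJ/mol.

D(Cl–Cl) ≈ 250 kJ/mol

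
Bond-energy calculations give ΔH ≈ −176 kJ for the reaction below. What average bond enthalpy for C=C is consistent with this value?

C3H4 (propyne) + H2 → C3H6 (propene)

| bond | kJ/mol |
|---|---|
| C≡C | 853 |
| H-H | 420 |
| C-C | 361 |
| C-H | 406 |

D(C=C) ≈ 637 kJ/mol

Let D be the C=C bond energy.
Σ(broken) = 1×853 + 1×361 + 4×406 + 1×420 = 3258
Σ(formed) = 1×361 + 6×406 + 1×D = 2797 + D
ΔH = Σ(broken) − Σ(formed) = (3258) − (2797 + D) = +461 − D
Setting this equal to −176 kJ gives D = 637 kJ/mol.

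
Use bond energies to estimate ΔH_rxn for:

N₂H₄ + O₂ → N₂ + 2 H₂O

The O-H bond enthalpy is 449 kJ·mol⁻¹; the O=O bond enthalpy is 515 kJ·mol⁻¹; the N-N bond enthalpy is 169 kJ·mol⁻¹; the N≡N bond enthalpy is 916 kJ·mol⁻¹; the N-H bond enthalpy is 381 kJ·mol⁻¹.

Bonds broken (reactants):
  N-H: 4 × 381 = 1524
  N-N: 1 × 169 = 169
  O=O: 1 × 515 = 515
  Σ(broken) = 2208 kJ
Bonds formed (products):
  N≡N: 1 × 916 = 916
  O-H: 4 × 449 = 1796
  Σ(formed) = 2712 kJ
ΔH = Σ(broken) − Σ(formed) = 2208 − 2712 = −504 kJ

ΔH ≈ −504 kJ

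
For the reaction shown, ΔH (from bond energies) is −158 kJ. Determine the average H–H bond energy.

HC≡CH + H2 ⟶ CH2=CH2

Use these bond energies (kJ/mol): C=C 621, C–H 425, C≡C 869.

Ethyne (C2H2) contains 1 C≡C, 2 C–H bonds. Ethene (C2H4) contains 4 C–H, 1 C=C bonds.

Let D be the H–H bond energy.
Σ(broken) = 1×869 + 2×425 + 1×D = 1719 + D
Σ(formed) = 4×425 + 1×621 = 2321
ΔH = Σ(broken) − Σ(formed) = (1719 + D) − (2321) = −602 + D
Setting this equal to −158 kJ gives D = 444 kJ/mol.

D(H–H) ≈ 444 kJ/mol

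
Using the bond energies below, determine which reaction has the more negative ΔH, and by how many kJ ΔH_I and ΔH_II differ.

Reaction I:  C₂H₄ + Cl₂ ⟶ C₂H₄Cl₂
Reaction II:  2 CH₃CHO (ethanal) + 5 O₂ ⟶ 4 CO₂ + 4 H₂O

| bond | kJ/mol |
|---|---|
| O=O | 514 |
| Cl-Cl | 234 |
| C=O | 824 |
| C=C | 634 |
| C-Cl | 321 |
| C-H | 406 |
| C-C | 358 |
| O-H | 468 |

Reaction II, by 2022 kJ

Reaction I:
  Bonds broken (reactants):
    C-H: 4 × 406 = 1624
    C=C: 1 × 634 = 634
    Cl-Cl: 1 × 234 = 234
    Σ(broken) = 2492 kJ
  Bonds formed (products):
    C-C: 1 × 358 = 358
    C-Cl: 2 × 321 = 642
    C-H: 4 × 406 = 1624
    Σ(formed) = 2624 kJ
  ΔH_I = 2492 − 2624 = −132 kJ
Reaction II:
  Bonds broken (reactants):
    C-C: 2 × 358 = 716
    C-H: 8 × 406 = 3248
    C=O: 2 × 824 = 1648
    O=O: 5 × 514 = 2570
    Σ(broken) = 8182 kJ
  Bonds formed (products):
    C=O: 8 × 824 = 6592
    O-H: 8 × 468 = 3744
    Σ(formed) = 10336 kJ
  ΔH_II = 8182 − 10336 = −2154 kJ
ΔH_I − ΔH_II = +2022 kJ, so reaction II has the more negative ΔH; |ΔH_I − ΔH_II| = 2022 kJ.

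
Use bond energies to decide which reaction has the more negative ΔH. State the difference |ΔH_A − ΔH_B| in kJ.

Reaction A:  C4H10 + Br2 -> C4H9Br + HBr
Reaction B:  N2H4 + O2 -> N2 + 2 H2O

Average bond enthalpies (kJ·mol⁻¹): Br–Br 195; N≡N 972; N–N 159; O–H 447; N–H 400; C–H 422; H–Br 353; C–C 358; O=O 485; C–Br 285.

Reaction A:
  Bonds broken (reactants):
    Br–Br: 1 × 195 = 195
    C–C: 3 × 358 = 1074
    C–H: 10 × 422 = 4220
    Σ(broken) = 5489 kJ
  Bonds formed (products):
    C–Br: 1 × 285 = 285
    C–C: 3 × 358 = 1074
    C–H: 9 × 422 = 3798
    H–Br: 1 × 353 = 353
    Σ(formed) = 5510 kJ
  ΔH_A = 5489 − 5510 = −21 kJ
Reaction B:
  Bonds broken (reactants):
    N–H: 4 × 400 = 1600
    N–N: 1 × 159 = 159
    O=O: 1 × 485 = 485
    Σ(broken) = 2244 kJ
  Bonds formed (products):
    N≡N: 1 × 972 = 972
    O–H: 4 × 447 = 1788
    Σ(formed) = 2760 kJ
  ΔH_B = 2244 − 2760 = −516 kJ
ΔH_A − ΔH_B = +495 kJ, so reaction B has the more negative ΔH; |ΔH_A − ΔH_B| = 495 kJ.

Reaction B, by 495 kJ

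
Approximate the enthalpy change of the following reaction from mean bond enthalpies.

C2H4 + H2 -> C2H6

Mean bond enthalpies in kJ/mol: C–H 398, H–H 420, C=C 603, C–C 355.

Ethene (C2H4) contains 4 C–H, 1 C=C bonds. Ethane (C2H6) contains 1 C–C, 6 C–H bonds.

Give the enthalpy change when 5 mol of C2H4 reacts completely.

Bonds broken (reactants):
  C–H: 4 × 398 = 1592
  C=C: 1 × 603 = 603
  H–H: 1 × 420 = 420
  Σ(broken) = 2615 kJ
Bonds formed (products):
  C–C: 1 × 355 = 355
  C–H: 6 × 398 = 2388
  Σ(formed) = 2743 kJ
ΔH = Σ(broken) − Σ(formed) = 2615 − 2743 = −128 kJ
For 5× the reaction as written: 5 × (−128) = −640 kJ

ΔH = −640 kJ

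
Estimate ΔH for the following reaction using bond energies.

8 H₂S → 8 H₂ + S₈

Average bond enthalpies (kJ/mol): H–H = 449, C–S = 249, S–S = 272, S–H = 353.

Bonds broken (reactants):
  S–H: 16 × 353 = 5648
  Σ(broken) = 5648 kJ
Bonds formed (products):
  H–H: 8 × 449 = 3592
  S–S: 8 × 272 = 2176
  Σ(formed) = 5768 kJ
ΔH = Σ(broken) − Σ(formed) = 5648 − 5768 = −120 kJ

ΔH ≈ −120 kJ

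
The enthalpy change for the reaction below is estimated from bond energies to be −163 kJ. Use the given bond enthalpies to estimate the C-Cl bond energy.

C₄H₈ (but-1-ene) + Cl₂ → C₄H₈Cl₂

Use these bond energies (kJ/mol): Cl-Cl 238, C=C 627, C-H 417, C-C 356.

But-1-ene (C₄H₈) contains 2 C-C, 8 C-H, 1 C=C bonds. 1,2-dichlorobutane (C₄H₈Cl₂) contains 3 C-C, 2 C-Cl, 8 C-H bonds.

Let D be the C-Cl bond energy.
Σ(broken) = 2×356 + 8×417 + 1×627 + 1×238 = 4913
Σ(formed) = 3×356 + 2×D + 8×417 = 4404 + 2D
ΔH = Σ(broken) − Σ(formed) = (4913) − (4404 + 2D) = +509 − 2D
Setting this equal to −163 kJ gives 2D = 672, so D = 336 kJ/mol.

D(C-Cl) ≈ 336 kJ/mol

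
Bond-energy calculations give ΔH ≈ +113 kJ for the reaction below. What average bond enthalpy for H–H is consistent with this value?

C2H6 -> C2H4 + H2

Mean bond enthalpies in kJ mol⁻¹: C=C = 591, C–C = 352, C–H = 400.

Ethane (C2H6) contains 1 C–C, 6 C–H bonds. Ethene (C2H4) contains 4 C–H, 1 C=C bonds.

Let D be the H–H bond energy.
Σ(broken) = 1×352 + 6×400 = 2752
Σ(formed) = 4×400 + 1×591 + 1×D = 2191 + D
ΔH = Σ(broken) − Σ(formed) = (2752) − (2191 + D) = +561 − D
Setting this equal to +113 kJ gives D = 448 kJ/mol.

D(H–H) ≈ 448 kJ/mol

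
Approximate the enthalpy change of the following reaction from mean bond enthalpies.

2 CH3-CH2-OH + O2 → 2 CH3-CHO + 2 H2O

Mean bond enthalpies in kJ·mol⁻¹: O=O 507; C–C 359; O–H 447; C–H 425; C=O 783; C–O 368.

Bonds broken (reactants):
  C–C: 2 × 359 = 718
  C–H: 10 × 425 = 4250
  C–O: 2 × 368 = 736
  O–H: 2 × 447 = 894
  O=O: 1 × 507 = 507
  Σ(broken) = 7105 kJ
Bonds formed (products):
  C–C: 2 × 359 = 718
  C–H: 8 × 425 = 3400
  C=O: 2 × 783 = 1566
  O–H: 4 × 447 = 1788
  Σ(formed) = 7472 kJ
ΔH = Σ(broken) − Σ(formed) = 7105 − 7472 = −367 kJ

ΔH ≈ −367 kJ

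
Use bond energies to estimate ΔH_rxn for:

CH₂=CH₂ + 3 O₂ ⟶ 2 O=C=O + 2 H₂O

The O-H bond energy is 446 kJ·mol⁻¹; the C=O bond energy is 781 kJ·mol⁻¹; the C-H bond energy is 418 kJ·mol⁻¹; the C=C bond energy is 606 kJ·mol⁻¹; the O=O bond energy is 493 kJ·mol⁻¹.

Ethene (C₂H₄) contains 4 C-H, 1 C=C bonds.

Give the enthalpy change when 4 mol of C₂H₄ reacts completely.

ΔH = −4604 kJ

Bonds broken (reactants):
  C-H: 4 × 418 = 1672
  C=C: 1 × 606 = 606
  O=O: 3 × 493 = 1479
  Σ(broken) = 3757 kJ
Bonds formed (products):
  C=O: 4 × 781 = 3124
  O-H: 4 × 446 = 1784
  Σ(formed) = 4908 kJ
ΔH = Σ(broken) − Σ(formed) = 3757 − 4908 = −1151 kJ
For 4× the reaction as written: 4 × (−1151) = −4604 kJ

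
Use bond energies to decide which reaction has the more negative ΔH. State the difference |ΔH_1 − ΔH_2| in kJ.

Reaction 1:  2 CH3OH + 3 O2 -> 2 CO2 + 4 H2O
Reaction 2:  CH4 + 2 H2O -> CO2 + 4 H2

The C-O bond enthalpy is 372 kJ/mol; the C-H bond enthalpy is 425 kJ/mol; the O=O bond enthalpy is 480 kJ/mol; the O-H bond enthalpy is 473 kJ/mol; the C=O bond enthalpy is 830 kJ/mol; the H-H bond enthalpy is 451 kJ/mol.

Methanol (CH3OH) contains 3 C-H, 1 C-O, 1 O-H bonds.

Reaction 1, by 1552 kJ

Reaction 1:
  Bonds broken (reactants):
    C-H: 6 × 425 = 2550
    C-O: 2 × 372 = 744
    O-H: 2 × 473 = 946
    O=O: 3 × 480 = 1440
    Σ(broken) = 5680 kJ
  Bonds formed (products):
    C=O: 4 × 830 = 3320
    O-H: 8 × 473 = 3784
    Σ(formed) = 7104 kJ
  ΔH_1 = 5680 − 7104 = −1424 kJ
Reaction 2:
  Bonds broken (reactants):
    C-H: 4 × 425 = 1700
    O-H: 4 × 473 = 1892
    Σ(broken) = 3592 kJ
  Bonds formed (products):
    C=O: 2 × 830 = 1660
    H-H: 4 × 451 = 1804
    Σ(formed) = 3464 kJ
  ΔH_2 = 3592 − 3464 = +128 kJ
ΔH_1 − ΔH_2 = −1552 kJ, so reaction 1 has the more negative ΔH; |ΔH_1 − ΔH_2| = 1552 kJ.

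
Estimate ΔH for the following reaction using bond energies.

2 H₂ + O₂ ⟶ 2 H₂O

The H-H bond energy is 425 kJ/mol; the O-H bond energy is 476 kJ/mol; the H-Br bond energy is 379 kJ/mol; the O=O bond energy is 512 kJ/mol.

ΔH ≈ −542 kJ

Bonds broken (reactants):
  H-H: 2 × 425 = 850
  O=O: 1 × 512 = 512
  Σ(broken) = 1362 kJ
Bonds formed (products):
  O-H: 4 × 476 = 1904
  Σ(formed) = 1904 kJ
ΔH = Σ(broken) − Σ(formed) = 1362 − 1904 = −542 kJ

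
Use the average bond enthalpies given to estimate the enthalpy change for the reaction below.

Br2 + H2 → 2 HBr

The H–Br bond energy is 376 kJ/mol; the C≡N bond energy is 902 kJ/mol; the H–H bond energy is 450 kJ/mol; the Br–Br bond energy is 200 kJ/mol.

Bonds broken (reactants):
  Br–Br: 1 × 200 = 200
  H–H: 1 × 450 = 450
  Σ(broken) = 650 kJ
Bonds formed (products):
  H–Br: 2 × 376 = 752
  Σ(formed) = 752 kJ
ΔH = Σ(broken) − Σ(formed) = 650 − 752 = −102 kJ

ΔH ≈ −102 kJ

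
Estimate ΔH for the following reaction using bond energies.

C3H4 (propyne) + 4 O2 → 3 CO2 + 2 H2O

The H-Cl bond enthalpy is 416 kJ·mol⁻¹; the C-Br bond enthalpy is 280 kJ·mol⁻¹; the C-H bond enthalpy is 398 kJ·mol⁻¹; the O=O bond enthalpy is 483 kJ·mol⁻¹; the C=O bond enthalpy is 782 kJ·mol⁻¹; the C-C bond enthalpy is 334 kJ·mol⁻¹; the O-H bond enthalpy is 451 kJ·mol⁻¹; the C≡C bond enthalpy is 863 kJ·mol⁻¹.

Bonds broken (reactants):
  C≡C: 1 × 863 = 863
  C-C: 1 × 334 = 334
  C-H: 4 × 398 = 1592
  O=O: 4 × 483 = 1932
  Σ(broken) = 4721 kJ
Bonds formed (products):
  C=O: 6 × 782 = 4692
  O-H: 4 × 451 = 1804
  Σ(formed) = 6496 kJ
ΔH = Σ(broken) − Σ(formed) = 4721 − 6496 = −1775 kJ

ΔH ≈ −1775 kJ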